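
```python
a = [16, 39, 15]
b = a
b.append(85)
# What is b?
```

After line 1: a = [16, 39, 15]
After line 2 (b = a is an alias, same object): a = [16, 39, 15], b = [16, 39, 15]
After line 3 (b.append mutates the shared list): a = [16, 39, 15, 85], b = [16, 39, 15, 85]

[16, 39, 15, 85]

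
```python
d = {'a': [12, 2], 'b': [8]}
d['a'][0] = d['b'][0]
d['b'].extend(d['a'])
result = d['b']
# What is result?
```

After line 1: d = {'a': [12, 2], 'b': [8]}
After line 2 (a[0] = b[0] = 8): d = {'a': [8, 2], 'b': [8]}
After line 3 (b.extend(a) appends [8, 2]): d = {'a': [8, 2], 'b': [8, 8, 2]}
After line 4: result = d['b'] = [8, 8, 2]

[8, 8, 2]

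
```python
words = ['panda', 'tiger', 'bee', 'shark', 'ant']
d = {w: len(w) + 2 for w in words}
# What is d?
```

{'panda': 7, 'tiger': 7, 'bee': 5, 'shark': 7, 'ant': 5}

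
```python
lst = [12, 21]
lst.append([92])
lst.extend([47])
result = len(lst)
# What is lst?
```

After line 1: lst = [12, 21]
After line 2 (append adds [92] as single element): lst = [12, 21, [92]]
After line 3 (extend unpacks [47], adds 47): lst = [12, 21, [92], 47]
After line 4: result = len(lst) = 4

[12, 21, [92], 47]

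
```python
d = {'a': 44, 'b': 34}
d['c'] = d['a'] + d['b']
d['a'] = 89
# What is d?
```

After line 1: d = {'a': 44, 'b': 34}
After line 2 (d['c'] = 44 + 34): d = {'a': 44, 'b': 34, 'c': 78}
After line 3: d = {'a': 89, 'b': 34, 'c': 78}

{'a': 89, 'b': 34, 'c': 78}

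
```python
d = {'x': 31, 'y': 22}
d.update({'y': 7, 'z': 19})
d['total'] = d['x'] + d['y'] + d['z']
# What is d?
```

After line 1: d = {'x': 31, 'y': 22}
After line 2 (y overwritten, z added): d = {'x': 31, 'y': 7, 'z': 19}
After line 3 (total = 31 + 7 + 19 = 57): d = {'x': 31, 'y': 7, 'z': 19, 'total': 57}

{'x': 31, 'y': 7, 'z': 19, 'total': 57}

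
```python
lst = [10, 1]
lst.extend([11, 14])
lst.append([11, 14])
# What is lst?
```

After line 1: lst = [10, 1]
After line 2 (extend unpacks [11, 14]): lst = [10, 1, 11, 14]
After line 3 (append adds [11, 14] as single element): lst = [10, 1, 11, 14, [11, 14]]

[10, 1, 11, 14, [11, 14]]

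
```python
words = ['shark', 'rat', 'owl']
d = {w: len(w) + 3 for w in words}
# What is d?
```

{'shark': 8, 'rat': 6, 'owl': 6}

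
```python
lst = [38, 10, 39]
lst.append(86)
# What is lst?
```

[38, 10, 39, 86]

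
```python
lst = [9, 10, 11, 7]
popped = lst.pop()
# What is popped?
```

7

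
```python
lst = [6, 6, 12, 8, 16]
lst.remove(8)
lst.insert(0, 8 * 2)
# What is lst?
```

After line 1: lst = [6, 6, 12, 8, 16]
After line 2 (remove first 8): lst = [6, 6, 12, 16]
After line 3 (insert 16 at index 0): lst = [16, 6, 6, 12, 16]

[16, 6, 6, 12, 16]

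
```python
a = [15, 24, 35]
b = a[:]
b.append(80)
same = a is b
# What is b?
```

After line 1: a = [15, 24, 35]
After line 2 (b = a[:] is a shallow copy, new object): a = [15, 24, 35], b = [15, 24, 35]
After line 3 (append only mutates b): a = [15, 24, 35], b = [15, 24, 35, 80]
After line 4 (same = a is b; different objects -> False): same = False

[15, 24, 35, 80]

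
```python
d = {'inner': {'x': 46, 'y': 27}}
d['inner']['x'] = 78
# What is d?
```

After line 1: d = {'inner': {'x': 46, 'y': 27}}
After line 2 (inner x overwritten): d = {'inner': {'x': 78, 'y': 27}}

{'inner': {'x': 78, 'y': 27}}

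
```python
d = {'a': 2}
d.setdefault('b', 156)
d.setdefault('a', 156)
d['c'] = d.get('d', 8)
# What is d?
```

After line 1: d = {'a': 2}
After line 2 (setdefault adds 'b'=156): d = {'a': 2, 'b': 156}
After line 3 (setdefault 'a' no-op, already exists): d = {'a': 2, 'b': 156}
After line 4 (get('d', 8) returns default since 'd' not in d): d = {'a': 2, 'b': 156, 'c': 8}

{'a': 2, 'b': 156, 'c': 8}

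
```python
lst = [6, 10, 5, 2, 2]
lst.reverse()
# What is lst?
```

[2, 2, 5, 10, 6]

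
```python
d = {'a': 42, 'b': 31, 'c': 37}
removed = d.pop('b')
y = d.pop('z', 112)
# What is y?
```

After line 1: d = {'a': 42, 'b': 31, 'c': 37}
After line 2 (pop 'b' returns 31): d = {'a': 42, 'c': 37}, removed = 31
After line 3 (pop 'z' missing, returns default 112): d = {'a': 42, 'c': 37}, y = 112

112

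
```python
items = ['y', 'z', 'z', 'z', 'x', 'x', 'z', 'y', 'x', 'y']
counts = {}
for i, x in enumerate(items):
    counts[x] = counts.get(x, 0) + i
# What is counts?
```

Initial: counts = {}, items = ['y', 'z', 'z', 'z', 'x', 'x', 'z', 'y', 'x', 'y']
i=0, x='y': counts = {'y': 0}
i=1, x='z': counts = {'y': 0, 'z': 1}
i=2, x='z': counts = {'y': 0, 'z': 3}
i=3, x='z': counts = {'y': 0, 'z': 6}
i=4, x='x': counts = {'y': 0, 'z': 6, 'x': 4}
i=5, x='x': counts = {'y': 0, 'z': 6, 'x': 9}
i=6, x='z': counts = {'y': 0, 'z': 12, 'x': 9}
i=7, x='y': counts = {'y': 7, 'z': 12, 'x': 9}
i=8, x='x': counts = {'y': 7, 'z': 12, 'x': 17}
i=9, x='y': counts = {'y': 16, 'z': 12, 'x': 17}

{'y': 16, 'z': 12, 'x': 17}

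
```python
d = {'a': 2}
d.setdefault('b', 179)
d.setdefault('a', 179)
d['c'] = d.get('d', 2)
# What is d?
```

After line 1: d = {'a': 2}
After line 2 (setdefault adds 'b'=179): d = {'a': 2, 'b': 179}
After line 3 (setdefault 'a' no-op, already exists): d = {'a': 2, 'b': 179}
After line 4 (get('d', 2) returns default since 'd' not in d): d = {'a': 2, 'b': 179, 'c': 2}

{'a': 2, 'b': 179, 'c': 2}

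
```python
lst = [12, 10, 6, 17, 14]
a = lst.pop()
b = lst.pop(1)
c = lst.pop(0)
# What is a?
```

After line 1: lst = [12, 10, 6, 17, 14]
After line 2 (pop() -> a = 14): lst = [12, 10, 6, 17]
After line 3 (pop(1) -> b = 10): lst = [12, 6, 17]
After line 4 (pop(0) -> c = 12): lst = [6, 17]

14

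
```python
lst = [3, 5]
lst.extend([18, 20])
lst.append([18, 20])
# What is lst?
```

After line 1: lst = [3, 5]
After line 2 (extend unpacks [18, 20]): lst = [3, 5, 18, 20]
After line 3 (append adds [18, 20] as single element): lst = [3, 5, 18, 20, [18, 20]]

[3, 5, 18, 20, [18, 20]]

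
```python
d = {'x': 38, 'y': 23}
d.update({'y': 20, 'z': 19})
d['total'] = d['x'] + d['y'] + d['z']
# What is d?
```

After line 1: d = {'x': 38, 'y': 23}
After line 2 (y overwritten, z added): d = {'x': 38, 'y': 20, 'z': 19}
After line 3 (total = 38 + 20 + 19 = 77): d = {'x': 38, 'y': 20, 'z': 19, 'total': 77}

{'x': 38, 'y': 20, 'z': 19, 'total': 77}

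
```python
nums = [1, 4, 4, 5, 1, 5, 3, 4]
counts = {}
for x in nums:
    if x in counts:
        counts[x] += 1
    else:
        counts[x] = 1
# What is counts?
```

Initial: counts = {}, nums = [1, 4, 4, 5, 1, 5, 3, 4]
See 1: counts = {1: 1}
See 4: counts = {1: 1, 4: 1}
See 4: counts = {1: 1, 4: 2}
See 5: counts = {1: 1, 4: 2, 5: 1}
See 1: counts = {1: 2, 4: 2, 5: 1}
See 5: counts = {1: 2, 4: 2, 5: 2}
See 3: counts = {1: 2, 4: 2, 5: 2, 3: 1}
See 4: counts = {1: 2, 4: 3, 5: 2, 3: 1}

{1: 2, 4: 3, 5: 2, 3: 1}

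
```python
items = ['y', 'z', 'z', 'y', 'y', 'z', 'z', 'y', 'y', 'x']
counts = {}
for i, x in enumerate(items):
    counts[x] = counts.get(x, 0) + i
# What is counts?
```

Initial: counts = {}, items = ['y', 'z', 'z', 'y', 'y', 'z', 'z', 'y', 'y', 'x']
i=0, x='y': counts = {'y': 0}
i=1, x='z': counts = {'y': 0, 'z': 1}
i=2, x='z': counts = {'y': 0, 'z': 3}
i=3, x='y': counts = {'y': 3, 'z': 3}
i=4, x='y': counts = {'y': 7, 'z': 3}
i=5, x='z': counts = {'y': 7, 'z': 8}
i=6, x='z': counts = {'y': 7, 'z': 14}
i=7, x='y': counts = {'y': 14, 'z': 14}
i=8, x='y': counts = {'y': 22, 'z': 14}
i=9, x='x': counts = {'y': 22, 'z': 14, 'x': 9}

{'y': 22, 'z': 14, 'x': 9}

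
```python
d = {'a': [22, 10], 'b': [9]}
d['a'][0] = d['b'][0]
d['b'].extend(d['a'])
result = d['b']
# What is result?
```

After line 1: d = {'a': [22, 10], 'b': [9]}
After line 2 (a[0] = b[0] = 9): d = {'a': [9, 10], 'b': [9]}
After line 3 (b.extend(a) appends [9, 10]): d = {'a': [9, 10], 'b': [9, 9, 10]}
After line 4: result = d['b'] = [9, 9, 10]

[9, 9, 10]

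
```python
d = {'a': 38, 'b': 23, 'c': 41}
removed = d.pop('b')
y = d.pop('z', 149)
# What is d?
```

After line 1: d = {'a': 38, 'b': 23, 'c': 41}
After line 2 (pop 'b' returns 23): d = {'a': 38, 'c': 41}, removed = 23
After line 3 (pop 'z' missing, returns default 149): d = {'a': 38, 'c': 41}, y = 149

{'a': 38, 'c': 41}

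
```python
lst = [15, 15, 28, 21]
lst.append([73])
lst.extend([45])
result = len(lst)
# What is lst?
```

After line 1: lst = [15, 15, 28, 21]
After line 2 (append adds [73] as single element): lst = [15, 15, 28, 21, [73]]
After line 3 (extend unpacks [45], adds 45): lst = [15, 15, 28, 21, [73], 45]
After line 4: result = len(lst) = 6

[15, 15, 28, 21, [73], 45]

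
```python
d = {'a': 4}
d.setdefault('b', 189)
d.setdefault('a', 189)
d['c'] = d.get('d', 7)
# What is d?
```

After line 1: d = {'a': 4}
After line 2 (setdefault adds 'b'=189): d = {'a': 4, 'b': 189}
After line 3 (setdefault 'a' no-op, already exists): d = {'a': 4, 'b': 189}
After line 4 (get('d', 7) returns default since 'd' not in d): d = {'a': 4, 'b': 189, 'c': 7}

{'a': 4, 'b': 189, 'c': 7}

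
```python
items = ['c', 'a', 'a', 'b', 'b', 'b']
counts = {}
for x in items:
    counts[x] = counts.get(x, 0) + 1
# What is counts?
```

Initial: counts = {}, items = ['c', 'a', 'a', 'b', 'b', 'b']
See 'c': counts = {'c': 1}
See 'a': counts = {'c': 1, 'a': 1}
See 'a': counts = {'c': 1, 'a': 2}
See 'b': counts = {'c': 1, 'a': 2, 'b': 1}
See 'b': counts = {'c': 1, 'a': 2, 'b': 2}
See 'b': counts = {'c': 1, 'a': 2, 'b': 3}

{'c': 1, 'a': 2, 'b': 3}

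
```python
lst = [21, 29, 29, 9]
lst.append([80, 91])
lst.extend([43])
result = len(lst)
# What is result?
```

After line 1: lst = [21, 29, 29, 9]
After line 2 (append adds [80, 91] as single element): lst = [21, 29, 29, 9, [80, 91]]
After line 3 (extend unpacks [43], adds 43): lst = [21, 29, 29, 9, [80, 91], 43]
After line 4: result = len(lst) = 6

6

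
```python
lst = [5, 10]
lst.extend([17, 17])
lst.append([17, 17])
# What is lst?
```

After line 1: lst = [5, 10]
After line 2 (extend unpacks [17, 17]): lst = [5, 10, 17, 17]
After line 3 (append adds [17, 17] as single element): lst = [5, 10, 17, 17, [17, 17]]

[5, 10, 17, 17, [17, 17]]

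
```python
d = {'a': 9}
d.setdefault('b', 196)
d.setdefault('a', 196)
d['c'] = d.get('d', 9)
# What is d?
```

After line 1: d = {'a': 9}
After line 2 (setdefault adds 'b'=196): d = {'a': 9, 'b': 196}
After line 3 (setdefault 'a' no-op, already exists): d = {'a': 9, 'b': 196}
After line 4 (get('d', 9) returns default since 'd' not in d): d = {'a': 9, 'b': 196, 'c': 9}

{'a': 9, 'b': 196, 'c': 9}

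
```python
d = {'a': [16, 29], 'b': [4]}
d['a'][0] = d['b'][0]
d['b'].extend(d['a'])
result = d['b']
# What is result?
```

After line 1: d = {'a': [16, 29], 'b': [4]}
After line 2 (a[0] = b[0] = 4): d = {'a': [4, 29], 'b': [4]}
After line 3 (b.extend(a) appends [4, 29]): d = {'a': [4, 29], 'b': [4, 4, 29]}
After line 4: result = d['b'] = [4, 4, 29]

[4, 4, 29]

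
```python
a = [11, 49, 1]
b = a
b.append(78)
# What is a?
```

After line 1: a = [11, 49, 1]
After line 2 (b = a is an alias, same object): a = [11, 49, 1], b = [11, 49, 1]
After line 3 (b.append mutates the shared list): a = [11, 49, 1, 78], b = [11, 49, 1, 78]

[11, 49, 1, 78]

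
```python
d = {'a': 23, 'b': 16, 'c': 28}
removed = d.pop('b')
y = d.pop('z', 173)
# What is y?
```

After line 1: d = {'a': 23, 'b': 16, 'c': 28}
After line 2 (pop 'b' returns 16): d = {'a': 23, 'c': 28}, removed = 16
After line 3 (pop 'z' missing, returns default 173): d = {'a': 23, 'c': 28}, y = 173

173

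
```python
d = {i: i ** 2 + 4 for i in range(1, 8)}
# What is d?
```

{1: 5, 2: 8, 3: 13, 4: 20, 5: 29, 6: 40, 7: 53}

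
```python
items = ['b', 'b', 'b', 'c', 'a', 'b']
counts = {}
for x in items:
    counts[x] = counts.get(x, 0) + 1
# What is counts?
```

Initial: counts = {}, items = ['b', 'b', 'b', 'c', 'a', 'b']
See 'b': counts = {'b': 1}
See 'b': counts = {'b': 2}
See 'b': counts = {'b': 3}
See 'c': counts = {'b': 3, 'c': 1}
See 'a': counts = {'b': 3, 'c': 1, 'a': 1}
See 'b': counts = {'b': 4, 'c': 1, 'a': 1}

{'b': 4, 'c': 1, 'a': 1}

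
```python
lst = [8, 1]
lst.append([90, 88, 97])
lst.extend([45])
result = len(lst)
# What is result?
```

After line 1: lst = [8, 1]
After line 2 (append adds [90, 88, 97] as single element): lst = [8, 1, [90, 88, 97]]
After line 3 (extend unpacks [45], adds 45): lst = [8, 1, [90, 88, 97], 45]
After line 4: result = len(lst) = 4

4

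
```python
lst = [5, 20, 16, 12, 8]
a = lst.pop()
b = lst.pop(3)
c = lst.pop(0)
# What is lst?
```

After line 1: lst = [5, 20, 16, 12, 8]
After line 2 (pop() -> a = 8): lst = [5, 20, 16, 12]
After line 3 (pop(3) -> b = 12): lst = [5, 20, 16]
After line 4 (pop(0) -> c = 5): lst = [20, 16]

[20, 16]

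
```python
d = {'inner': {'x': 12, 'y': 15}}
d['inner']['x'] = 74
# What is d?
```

After line 1: d = {'inner': {'x': 12, 'y': 15}}
After line 2 (inner x overwritten): d = {'inner': {'x': 74, 'y': 15}}

{'inner': {'x': 74, 'y': 15}}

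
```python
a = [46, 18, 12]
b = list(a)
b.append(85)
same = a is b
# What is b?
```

After line 1: a = [46, 18, 12]
After line 2 (b = list(a) is a shallow copy, new object): a = [46, 18, 12], b = [46, 18, 12]
After line 3 (append only mutates b): a = [46, 18, 12], b = [46, 18, 12, 85]
After line 4 (same = a is b; different objects -> False): same = False

[46, 18, 12, 85]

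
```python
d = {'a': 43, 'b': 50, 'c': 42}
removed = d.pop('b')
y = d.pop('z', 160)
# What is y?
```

After line 1: d = {'a': 43, 'b': 50, 'c': 42}
After line 2 (pop 'b' returns 50): d = {'a': 43, 'c': 42}, removed = 50
After line 3 (pop 'z' missing, returns default 160): d = {'a': 43, 'c': 42}, y = 160

160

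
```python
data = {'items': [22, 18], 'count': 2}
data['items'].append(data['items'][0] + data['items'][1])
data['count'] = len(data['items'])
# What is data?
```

After line 1: data = {'items': [22, 18], 'count': 2}
After line 2 (append 22 + 18 = 40): data = {'items': [22, 18, 40], 'count': 2}
After line 3 (count = len(items) = 3): data = {'items': [22, 18, 40], 'count': 3}

{'items': [22, 18, 40], 'count': 3}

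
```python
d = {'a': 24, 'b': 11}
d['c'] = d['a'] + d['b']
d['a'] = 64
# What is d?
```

After line 1: d = {'a': 24, 'b': 11}
After line 2 (d['c'] = 24 + 11): d = {'a': 24, 'b': 11, 'c': 35}
After line 3: d = {'a': 64, 'b': 11, 'c': 35}

{'a': 64, 'b': 11, 'c': 35}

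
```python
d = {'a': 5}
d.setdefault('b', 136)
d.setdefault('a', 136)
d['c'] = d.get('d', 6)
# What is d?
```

After line 1: d = {'a': 5}
After line 2 (setdefault adds 'b'=136): d = {'a': 5, 'b': 136}
After line 3 (setdefault 'a' no-op, already exists): d = {'a': 5, 'b': 136}
After line 4 (get('d', 6) returns default since 'd' not in d): d = {'a': 5, 'b': 136, 'c': 6}

{'a': 5, 'b': 136, 'c': 6}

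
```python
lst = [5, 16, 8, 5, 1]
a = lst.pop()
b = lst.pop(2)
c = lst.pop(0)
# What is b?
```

After line 1: lst = [5, 16, 8, 5, 1]
After line 2 (pop() -> a = 1): lst = [5, 16, 8, 5]
After line 3 (pop(2) -> b = 8): lst = [5, 16, 5]
After line 4 (pop(0) -> c = 5): lst = [16, 5]

8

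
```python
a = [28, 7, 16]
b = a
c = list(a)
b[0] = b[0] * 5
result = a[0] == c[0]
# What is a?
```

After line 1: a = [28, 7, 16]
After line 2 (b = a, alias): a = [28, 7, 16], b = [28, 7, 16]
After line 3 (c = list(a) is a copy, new object): c = [28, 7, 16]
After line 4 (b[0] = 28 * 5 = 140; mutates shared a/b): a = b = [140, 7, 16], c = [28, 7, 16]
After line 5 (a[0] = 140, c[0] = 28; result = False)

[140, 7, 16]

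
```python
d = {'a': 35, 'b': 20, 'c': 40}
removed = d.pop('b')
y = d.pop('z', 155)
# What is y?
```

After line 1: d = {'a': 35, 'b': 20, 'c': 40}
After line 2 (pop 'b' returns 20): d = {'a': 35, 'c': 40}, removed = 20
After line 3 (pop 'z' missing, returns default 155): d = {'a': 35, 'c': 40}, y = 155

155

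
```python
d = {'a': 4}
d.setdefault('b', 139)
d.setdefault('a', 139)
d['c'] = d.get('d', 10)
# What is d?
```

After line 1: d = {'a': 4}
After line 2 (setdefault adds 'b'=139): d = {'a': 4, 'b': 139}
After line 3 (setdefault 'a' no-op, already exists): d = {'a': 4, 'b': 139}
After line 4 (get('d', 10) returns default since 'd' not in d): d = {'a': 4, 'b': 139, 'c': 10}

{'a': 4, 'b': 139, 'c': 10}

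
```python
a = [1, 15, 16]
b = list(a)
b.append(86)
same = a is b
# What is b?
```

After line 1: a = [1, 15, 16]
After line 2 (b = list(a) is a shallow copy, new object): a = [1, 15, 16], b = [1, 15, 16]
After line 3 (append only mutates b): a = [1, 15, 16], b = [1, 15, 16, 86]
After line 4 (same = a is b; different objects -> False): same = False

[1, 15, 16, 86]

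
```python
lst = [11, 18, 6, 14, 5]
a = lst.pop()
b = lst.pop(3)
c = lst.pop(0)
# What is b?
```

After line 1: lst = [11, 18, 6, 14, 5]
After line 2 (pop() -> a = 5): lst = [11, 18, 6, 14]
After line 3 (pop(3) -> b = 14): lst = [11, 18, 6]
After line 4 (pop(0) -> c = 11): lst = [18, 6]

14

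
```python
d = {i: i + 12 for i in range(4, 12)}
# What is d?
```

{4: 16, 5: 17, 6: 18, 7: 19, 8: 20, 9: 21, 10: 22, 11: 23}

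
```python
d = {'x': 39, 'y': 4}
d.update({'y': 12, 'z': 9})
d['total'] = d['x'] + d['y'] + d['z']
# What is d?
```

After line 1: d = {'x': 39, 'y': 4}
After line 2 (y overwritten, z added): d = {'x': 39, 'y': 12, 'z': 9}
After line 3 (total = 39 + 12 + 9 = 60): d = {'x': 39, 'y': 12, 'z': 9, 'total': 60}

{'x': 39, 'y': 12, 'z': 9, 'total': 60}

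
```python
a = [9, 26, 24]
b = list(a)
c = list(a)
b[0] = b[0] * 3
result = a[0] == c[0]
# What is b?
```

After line 1: a = [9, 26, 24]
After line 2 (b = list(a), copy): a = [9, 26, 24], b = [9, 26, 24]
After line 3 (c = list(a) is a copy, new object): c = [9, 26, 24]
After line 4 (b[0] = 9 * 3 = 27; only b mutates (copy)): a = [9, 26, 24], b = [27, 26, 24], c = [9, 26, 24]
After line 5 (a[0] = 9, c[0] = 9; result = True)

[27, 26, 24]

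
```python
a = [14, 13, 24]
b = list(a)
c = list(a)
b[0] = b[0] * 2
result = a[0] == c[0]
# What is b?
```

After line 1: a = [14, 13, 24]
After line 2 (b = list(a), copy): a = [14, 13, 24], b = [14, 13, 24]
After line 3 (c = list(a) is a copy, new object): c = [14, 13, 24]
After line 4 (b[0] = 14 * 2 = 28; only b mutates (copy)): a = [14, 13, 24], b = [28, 13, 24], c = [14, 13, 24]
After line 5 (a[0] = 14, c[0] = 14; result = True)

[28, 13, 24]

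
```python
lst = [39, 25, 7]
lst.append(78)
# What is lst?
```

[39, 25, 7, 78]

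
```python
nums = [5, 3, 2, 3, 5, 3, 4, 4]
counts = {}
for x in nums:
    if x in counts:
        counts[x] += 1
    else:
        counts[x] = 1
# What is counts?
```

Initial: counts = {}, nums = [5, 3, 2, 3, 5, 3, 4, 4]
See 5: counts = {5: 1}
See 3: counts = {5: 1, 3: 1}
See 2: counts = {5: 1, 3: 1, 2: 1}
See 3: counts = {5: 1, 3: 2, 2: 1}
See 5: counts = {5: 2, 3: 2, 2: 1}
See 3: counts = {5: 2, 3: 3, 2: 1}
See 4: counts = {5: 2, 3: 3, 2: 1, 4: 1}
See 4: counts = {5: 2, 3: 3, 2: 1, 4: 2}

{5: 2, 3: 3, 2: 1, 4: 2}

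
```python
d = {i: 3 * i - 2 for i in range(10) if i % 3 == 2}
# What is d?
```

{2: 4, 5: 13, 8: 22}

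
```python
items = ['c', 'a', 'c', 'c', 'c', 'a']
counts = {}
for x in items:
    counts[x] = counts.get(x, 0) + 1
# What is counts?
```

Initial: counts = {}, items = ['c', 'a', 'c', 'c', 'c', 'a']
See 'c': counts = {'c': 1}
See 'a': counts = {'c': 1, 'a': 1}
See 'c': counts = {'c': 2, 'a': 1}
See 'c': counts = {'c': 3, 'a': 1}
See 'c': counts = {'c': 4, 'a': 1}
See 'a': counts = {'c': 4, 'a': 2}

{'c': 4, 'a': 2}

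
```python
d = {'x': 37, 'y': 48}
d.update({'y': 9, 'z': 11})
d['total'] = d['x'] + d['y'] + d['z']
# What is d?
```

After line 1: d = {'x': 37, 'y': 48}
After line 2 (y overwritten, z added): d = {'x': 37, 'y': 9, 'z': 11}
After line 3 (total = 37 + 9 + 11 = 57): d = {'x': 37, 'y': 9, 'z': 11, 'total': 57}

{'x': 37, 'y': 9, 'z': 11, 'total': 57}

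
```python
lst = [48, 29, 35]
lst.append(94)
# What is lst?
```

[48, 29, 35, 94]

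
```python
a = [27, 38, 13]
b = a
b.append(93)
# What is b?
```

After line 1: a = [27, 38, 13]
After line 2 (b = a is an alias, same object): a = [27, 38, 13], b = [27, 38, 13]
After line 3 (b.append mutates the shared list): a = [27, 38, 13, 93], b = [27, 38, 13, 93]

[27, 38, 13, 93]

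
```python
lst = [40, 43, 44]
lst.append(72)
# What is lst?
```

[40, 43, 44, 72]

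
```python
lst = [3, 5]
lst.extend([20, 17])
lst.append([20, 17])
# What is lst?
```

After line 1: lst = [3, 5]
After line 2 (extend unpacks [20, 17]): lst = [3, 5, 20, 17]
After line 3 (append adds [20, 17] as single element): lst = [3, 5, 20, 17, [20, 17]]

[3, 5, 20, 17, [20, 17]]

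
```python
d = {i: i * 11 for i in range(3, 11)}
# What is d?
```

{3: 33, 4: 44, 5: 55, 6: 66, 7: 77, 8: 88, 9: 99, 10: 110}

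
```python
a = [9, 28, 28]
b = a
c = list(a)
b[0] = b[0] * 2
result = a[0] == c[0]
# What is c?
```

After line 1: a = [9, 28, 28]
After line 2 (b = a, alias): a = [9, 28, 28], b = [9, 28, 28]
After line 3 (c = list(a) is a copy, new object): c = [9, 28, 28]
After line 4 (b[0] = 9 * 2 = 18; mutates shared a/b): a = b = [18, 28, 28], c = [9, 28, 28]
After line 5 (a[0] = 18, c[0] = 9; result = False)

[9, 28, 28]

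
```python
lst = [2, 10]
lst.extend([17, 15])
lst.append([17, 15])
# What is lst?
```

After line 1: lst = [2, 10]
After line 2 (extend unpacks [17, 15]): lst = [2, 10, 17, 15]
After line 3 (append adds [17, 15] as single element): lst = [2, 10, 17, 15, [17, 15]]

[2, 10, 17, 15, [17, 15]]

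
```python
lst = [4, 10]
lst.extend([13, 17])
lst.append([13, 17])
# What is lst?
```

After line 1: lst = [4, 10]
After line 2 (extend unpacks [13, 17]): lst = [4, 10, 13, 17]
After line 3 (append adds [13, 17] as single element): lst = [4, 10, 13, 17, [13, 17]]

[4, 10, 13, 17, [13, 17]]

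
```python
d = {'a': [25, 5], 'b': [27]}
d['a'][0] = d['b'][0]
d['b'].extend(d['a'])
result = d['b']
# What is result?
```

After line 1: d = {'a': [25, 5], 'b': [27]}
After line 2 (a[0] = b[0] = 27): d = {'a': [27, 5], 'b': [27]}
After line 3 (b.extend(a) appends [27, 5]): d = {'a': [27, 5], 'b': [27, 27, 5]}
After line 4: result = d['b'] = [27, 27, 5]

[27, 27, 5]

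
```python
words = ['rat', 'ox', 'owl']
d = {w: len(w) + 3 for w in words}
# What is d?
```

{'rat': 6, 'ox': 5, 'owl': 6}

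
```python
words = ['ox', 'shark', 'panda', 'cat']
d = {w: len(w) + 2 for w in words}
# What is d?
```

{'ox': 4, 'shark': 7, 'panda': 7, 'cat': 5}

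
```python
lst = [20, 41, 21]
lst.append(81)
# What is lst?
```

[20, 41, 21, 81]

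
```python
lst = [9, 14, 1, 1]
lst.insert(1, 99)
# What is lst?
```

[9, 99, 14, 1, 1]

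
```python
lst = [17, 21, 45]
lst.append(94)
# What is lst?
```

[17, 21, 45, 94]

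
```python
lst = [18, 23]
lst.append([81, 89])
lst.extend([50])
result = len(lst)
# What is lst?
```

After line 1: lst = [18, 23]
After line 2 (append adds [81, 89] as single element): lst = [18, 23, [81, 89]]
After line 3 (extend unpacks [50], adds 50): lst = [18, 23, [81, 89], 50]
After line 4: result = len(lst) = 4

[18, 23, [81, 89], 50]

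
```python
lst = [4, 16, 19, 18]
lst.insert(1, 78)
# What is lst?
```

[4, 78, 16, 19, 18]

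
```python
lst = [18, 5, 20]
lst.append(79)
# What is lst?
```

[18, 5, 20, 79]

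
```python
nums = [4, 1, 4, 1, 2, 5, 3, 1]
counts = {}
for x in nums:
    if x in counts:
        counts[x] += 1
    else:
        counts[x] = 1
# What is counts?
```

Initial: counts = {}, nums = [4, 1, 4, 1, 2, 5, 3, 1]
See 4: counts = {4: 1}
See 1: counts = {4: 1, 1: 1}
See 4: counts = {4: 2, 1: 1}
See 1: counts = {4: 2, 1: 2}
See 2: counts = {4: 2, 1: 2, 2: 1}
See 5: counts = {4: 2, 1: 2, 2: 1, 5: 1}
See 3: counts = {4: 2, 1: 2, 2: 1, 5: 1, 3: 1}
See 1: counts = {4: 2, 1: 3, 2: 1, 5: 1, 3: 1}

{4: 2, 1: 3, 2: 1, 5: 1, 3: 1}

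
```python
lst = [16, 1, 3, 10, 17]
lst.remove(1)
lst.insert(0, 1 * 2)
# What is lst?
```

After line 1: lst = [16, 1, 3, 10, 17]
After line 2 (remove first 1): lst = [16, 3, 10, 17]
After line 3 (insert 2 at index 0): lst = [2, 16, 3, 10, 17]

[2, 16, 3, 10, 17]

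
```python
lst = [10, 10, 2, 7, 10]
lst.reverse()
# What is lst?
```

[10, 7, 2, 10, 10]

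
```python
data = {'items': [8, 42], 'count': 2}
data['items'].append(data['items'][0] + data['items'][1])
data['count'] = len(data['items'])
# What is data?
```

After line 1: data = {'items': [8, 42], 'count': 2}
After line 2 (append 8 + 42 = 50): data = {'items': [8, 42, 50], 'count': 2}
After line 3 (count = len(items) = 3): data = {'items': [8, 42, 50], 'count': 3}

{'items': [8, 42, 50], 'count': 3}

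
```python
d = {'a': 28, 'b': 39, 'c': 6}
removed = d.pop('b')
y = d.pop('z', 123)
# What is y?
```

After line 1: d = {'a': 28, 'b': 39, 'c': 6}
After line 2 (pop 'b' returns 39): d = {'a': 28, 'c': 6}, removed = 39
After line 3 (pop 'z' missing, returns default 123): d = {'a': 28, 'c': 6}, y = 123

123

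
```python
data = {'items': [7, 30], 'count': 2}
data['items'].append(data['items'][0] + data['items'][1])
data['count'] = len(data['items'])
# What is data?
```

After line 1: data = {'items': [7, 30], 'count': 2}
After line 2 (append 7 + 30 = 37): data = {'items': [7, 30, 37], 'count': 2}
After line 3 (count = len(items) = 3): data = {'items': [7, 30, 37], 'count': 3}

{'items': [7, 30, 37], 'count': 3}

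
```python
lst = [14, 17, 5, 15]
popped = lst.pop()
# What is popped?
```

15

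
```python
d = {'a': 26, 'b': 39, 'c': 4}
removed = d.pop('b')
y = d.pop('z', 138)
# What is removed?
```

After line 1: d = {'a': 26, 'b': 39, 'c': 4}
After line 2 (pop 'b' returns 39): d = {'a': 26, 'c': 4}, removed = 39
After line 3 (pop 'z' missing, returns default 138): d = {'a': 26, 'c': 4}, y = 138

39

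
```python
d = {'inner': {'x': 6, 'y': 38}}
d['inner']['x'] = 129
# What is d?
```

After line 1: d = {'inner': {'x': 6, 'y': 38}}
After line 2 (inner x overwritten): d = {'inner': {'x': 129, 'y': 38}}

{'inner': {'x': 129, 'y': 38}}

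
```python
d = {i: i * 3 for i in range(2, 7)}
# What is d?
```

{2: 6, 3: 9, 4: 12, 5: 15, 6: 18}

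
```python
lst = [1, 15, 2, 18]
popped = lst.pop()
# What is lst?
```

[1, 15, 2]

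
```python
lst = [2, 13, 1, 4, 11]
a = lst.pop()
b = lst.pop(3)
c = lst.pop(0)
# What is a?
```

After line 1: lst = [2, 13, 1, 4, 11]
After line 2 (pop() -> a = 11): lst = [2, 13, 1, 4]
After line 3 (pop(3) -> b = 4): lst = [2, 13, 1]
After line 4 (pop(0) -> c = 2): lst = [13, 1]

11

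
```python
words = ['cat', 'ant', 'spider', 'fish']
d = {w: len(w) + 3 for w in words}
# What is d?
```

{'cat': 6, 'ant': 6, 'spider': 9, 'fish': 7}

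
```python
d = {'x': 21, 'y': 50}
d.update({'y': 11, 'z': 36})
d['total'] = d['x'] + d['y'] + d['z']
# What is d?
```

After line 1: d = {'x': 21, 'y': 50}
After line 2 (y overwritten, z added): d = {'x': 21, 'y': 11, 'z': 36}
After line 3 (total = 21 + 11 + 36 = 68): d = {'x': 21, 'y': 11, 'z': 36, 'total': 68}

{'x': 21, 'y': 11, 'z': 36, 'total': 68}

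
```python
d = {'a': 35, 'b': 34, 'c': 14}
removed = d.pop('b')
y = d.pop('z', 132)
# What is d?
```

After line 1: d = {'a': 35, 'b': 34, 'c': 14}
After line 2 (pop 'b' returns 34): d = {'a': 35, 'c': 14}, removed = 34
After line 3 (pop 'z' missing, returns default 132): d = {'a': 35, 'c': 14}, y = 132

{'a': 35, 'c': 14}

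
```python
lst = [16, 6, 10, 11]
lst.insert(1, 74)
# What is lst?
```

[16, 74, 6, 10, 11]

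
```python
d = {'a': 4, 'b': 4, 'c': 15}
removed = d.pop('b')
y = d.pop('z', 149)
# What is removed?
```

After line 1: d = {'a': 4, 'b': 4, 'c': 15}
After line 2 (pop 'b' returns 4): d = {'a': 4, 'c': 15}, removed = 4
After line 3 (pop 'z' missing, returns default 149): d = {'a': 4, 'c': 15}, y = 149

4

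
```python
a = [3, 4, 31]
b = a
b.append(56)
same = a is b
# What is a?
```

After line 1: a = [3, 4, 31]
After line 2 (b = a is an alias, same object): a = [3, 4, 31], b = [3, 4, 31]
After line 3 (b.append mutates the shared list): a = [3, 4, 31, 56], b = [3, 4, 31, 56]
After line 4 (same = a is b; same object -> True): same = True

[3, 4, 31, 56]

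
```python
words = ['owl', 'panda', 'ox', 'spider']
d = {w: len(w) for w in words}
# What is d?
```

{'owl': 3, 'panda': 5, 'ox': 2, 'spider': 6}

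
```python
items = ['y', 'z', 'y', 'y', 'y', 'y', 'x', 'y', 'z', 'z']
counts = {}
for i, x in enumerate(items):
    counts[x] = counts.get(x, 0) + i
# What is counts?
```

Initial: counts = {}, items = ['y', 'z', 'y', 'y', 'y', 'y', 'x', 'y', 'z', 'z']
i=0, x='y': counts = {'y': 0}
i=1, x='z': counts = {'y': 0, 'z': 1}
i=2, x='y': counts = {'y': 2, 'z': 1}
i=3, x='y': counts = {'y': 5, 'z': 1}
i=4, x='y': counts = {'y': 9, 'z': 1}
i=5, x='y': counts = {'y': 14, 'z': 1}
i=6, x='x': counts = {'y': 14, 'z': 1, 'x': 6}
i=7, x='y': counts = {'y': 21, 'z': 1, 'x': 6}
i=8, x='z': counts = {'y': 21, 'z': 9, 'x': 6}
i=9, x='z': counts = {'y': 21, 'z': 18, 'x': 6}

{'y': 21, 'z': 18, 'x': 6}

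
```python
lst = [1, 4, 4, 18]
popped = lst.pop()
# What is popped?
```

18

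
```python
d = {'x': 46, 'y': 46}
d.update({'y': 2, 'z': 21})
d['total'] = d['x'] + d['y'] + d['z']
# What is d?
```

After line 1: d = {'x': 46, 'y': 46}
After line 2 (y overwritten, z added): d = {'x': 46, 'y': 2, 'z': 21}
After line 3 (total = 46 + 2 + 21 = 69): d = {'x': 46, 'y': 2, 'z': 21, 'total': 69}

{'x': 46, 'y': 2, 'z': 21, 'total': 69}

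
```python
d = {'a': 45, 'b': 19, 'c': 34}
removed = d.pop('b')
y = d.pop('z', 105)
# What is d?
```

After line 1: d = {'a': 45, 'b': 19, 'c': 34}
After line 2 (pop 'b' returns 19): d = {'a': 45, 'c': 34}, removed = 19
After line 3 (pop 'z' missing, returns default 105): d = {'a': 45, 'c': 34}, y = 105

{'a': 45, 'c': 34}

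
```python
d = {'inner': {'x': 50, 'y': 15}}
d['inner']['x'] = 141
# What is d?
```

After line 1: d = {'inner': {'x': 50, 'y': 15}}
After line 2 (inner x overwritten): d = {'inner': {'x': 141, 'y': 15}}

{'inner': {'x': 141, 'y': 15}}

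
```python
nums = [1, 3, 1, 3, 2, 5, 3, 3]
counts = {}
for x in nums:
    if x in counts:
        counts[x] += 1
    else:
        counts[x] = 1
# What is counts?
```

Initial: counts = {}, nums = [1, 3, 1, 3, 2, 5, 3, 3]
See 1: counts = {1: 1}
See 3: counts = {1: 1, 3: 1}
See 1: counts = {1: 2, 3: 1}
See 3: counts = {1: 2, 3: 2}
See 2: counts = {1: 2, 3: 2, 2: 1}
See 5: counts = {1: 2, 3: 2, 2: 1, 5: 1}
See 3: counts = {1: 2, 3: 3, 2: 1, 5: 1}
See 3: counts = {1: 2, 3: 4, 2: 1, 5: 1}

{1: 2, 3: 4, 2: 1, 5: 1}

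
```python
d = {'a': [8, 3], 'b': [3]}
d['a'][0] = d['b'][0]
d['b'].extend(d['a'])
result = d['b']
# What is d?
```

After line 1: d = {'a': [8, 3], 'b': [3]}
After line 2 (a[0] = b[0] = 3): d = {'a': [3, 3], 'b': [3]}
After line 3 (b.extend(a) appends [3, 3]): d = {'a': [3, 3], 'b': [3, 3, 3]}
After line 4: result = d['b'] = [3, 3, 3]

{'a': [3, 3], 'b': [3, 3, 3]}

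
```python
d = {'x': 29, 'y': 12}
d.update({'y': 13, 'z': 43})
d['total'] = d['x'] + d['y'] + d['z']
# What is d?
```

After line 1: d = {'x': 29, 'y': 12}
After line 2 (y overwritten, z added): d = {'x': 29, 'y': 13, 'z': 43}
After line 3 (total = 29 + 13 + 43 = 85): d = {'x': 29, 'y': 13, 'z': 43, 'total': 85}

{'x': 29, 'y': 13, 'z': 43, 'total': 85}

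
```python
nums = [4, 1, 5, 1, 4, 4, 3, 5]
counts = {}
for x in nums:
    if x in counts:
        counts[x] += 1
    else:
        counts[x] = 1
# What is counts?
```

Initial: counts = {}, nums = [4, 1, 5, 1, 4, 4, 3, 5]
See 4: counts = {4: 1}
See 1: counts = {4: 1, 1: 1}
See 5: counts = {4: 1, 1: 1, 5: 1}
See 1: counts = {4: 1, 1: 2, 5: 1}
See 4: counts = {4: 2, 1: 2, 5: 1}
See 4: counts = {4: 3, 1: 2, 5: 1}
See 3: counts = {4: 3, 1: 2, 5: 1, 3: 1}
See 5: counts = {4: 3, 1: 2, 5: 2, 3: 1}

{4: 3, 1: 2, 5: 2, 3: 1}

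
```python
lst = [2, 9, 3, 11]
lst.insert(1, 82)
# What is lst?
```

[2, 82, 9, 3, 11]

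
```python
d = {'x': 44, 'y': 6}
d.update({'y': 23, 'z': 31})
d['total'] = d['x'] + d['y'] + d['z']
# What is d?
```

After line 1: d = {'x': 44, 'y': 6}
After line 2 (y overwritten, z added): d = {'x': 44, 'y': 23, 'z': 31}
After line 3 (total = 44 + 23 + 31 = 98): d = {'x': 44, 'y': 23, 'z': 31, 'total': 98}

{'x': 44, 'y': 23, 'z': 31, 'total': 98}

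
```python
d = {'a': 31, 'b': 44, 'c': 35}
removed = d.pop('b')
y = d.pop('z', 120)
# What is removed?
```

After line 1: d = {'a': 31, 'b': 44, 'c': 35}
After line 2 (pop 'b' returns 44): d = {'a': 31, 'c': 35}, removed = 44
After line 3 (pop 'z' missing, returns default 120): d = {'a': 31, 'c': 35}, y = 120

44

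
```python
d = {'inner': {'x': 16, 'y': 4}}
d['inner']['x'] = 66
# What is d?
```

After line 1: d = {'inner': {'x': 16, 'y': 4}}
After line 2 (inner x overwritten): d = {'inner': {'x': 66, 'y': 4}}

{'inner': {'x': 66, 'y': 4}}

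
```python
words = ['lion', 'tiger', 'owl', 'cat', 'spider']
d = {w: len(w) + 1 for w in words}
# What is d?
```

{'lion': 5, 'tiger': 6, 'owl': 4, 'cat': 4, 'spider': 7}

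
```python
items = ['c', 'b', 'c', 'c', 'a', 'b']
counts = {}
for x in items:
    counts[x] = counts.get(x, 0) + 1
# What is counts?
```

Initial: counts = {}, items = ['c', 'b', 'c', 'c', 'a', 'b']
See 'c': counts = {'c': 1}
See 'b': counts = {'c': 1, 'b': 1}
See 'c': counts = {'c': 2, 'b': 1}
See 'c': counts = {'c': 3, 'b': 1}
See 'a': counts = {'c': 3, 'b': 1, 'a': 1}
See 'b': counts = {'c': 3, 'b': 2, 'a': 1}

{'c': 3, 'b': 2, 'a': 1}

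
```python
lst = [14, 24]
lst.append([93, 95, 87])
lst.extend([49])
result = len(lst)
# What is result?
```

After line 1: lst = [14, 24]
After line 2 (append adds [93, 95, 87] as single element): lst = [14, 24, [93, 95, 87]]
After line 3 (extend unpacks [49], adds 49): lst = [14, 24, [93, 95, 87], 49]
After line 4: result = len(lst) = 4

4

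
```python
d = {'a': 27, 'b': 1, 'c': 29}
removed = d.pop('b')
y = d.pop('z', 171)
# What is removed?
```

After line 1: d = {'a': 27, 'b': 1, 'c': 29}
After line 2 (pop 'b' returns 1): d = {'a': 27, 'c': 29}, removed = 1
After line 3 (pop 'z' missing, returns default 171): d = {'a': 27, 'c': 29}, y = 171

1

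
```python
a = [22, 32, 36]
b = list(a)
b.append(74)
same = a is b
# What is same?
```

After line 1: a = [22, 32, 36]
After line 2 (b = list(a) is a shallow copy, new object): a = [22, 32, 36], b = [22, 32, 36]
After line 3 (append only mutates b): a = [22, 32, 36], b = [22, 32, 36, 74]
After line 4 (same = a is b; different objects -> False): same = False

False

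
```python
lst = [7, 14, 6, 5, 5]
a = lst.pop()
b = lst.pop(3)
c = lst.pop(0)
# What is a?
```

After line 1: lst = [7, 14, 6, 5, 5]
After line 2 (pop() -> a = 5): lst = [7, 14, 6, 5]
After line 3 (pop(3) -> b = 5): lst = [7, 14, 6]
After line 4 (pop(0) -> c = 7): lst = [14, 6]

5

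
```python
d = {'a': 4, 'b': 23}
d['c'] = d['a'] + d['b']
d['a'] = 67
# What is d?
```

After line 1: d = {'a': 4, 'b': 23}
After line 2 (d['c'] = 4 + 23): d = {'a': 4, 'b': 23, 'c': 27}
After line 3: d = {'a': 67, 'b': 23, 'c': 27}

{'a': 67, 'b': 23, 'c': 27}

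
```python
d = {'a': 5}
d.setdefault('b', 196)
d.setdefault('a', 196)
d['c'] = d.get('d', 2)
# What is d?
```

After line 1: d = {'a': 5}
After line 2 (setdefault adds 'b'=196): d = {'a': 5, 'b': 196}
After line 3 (setdefault 'a' no-op, already exists): d = {'a': 5, 'b': 196}
After line 4 (get('d', 2) returns default since 'd' not in d): d = {'a': 5, 'b': 196, 'c': 2}

{'a': 5, 'b': 196, 'c': 2}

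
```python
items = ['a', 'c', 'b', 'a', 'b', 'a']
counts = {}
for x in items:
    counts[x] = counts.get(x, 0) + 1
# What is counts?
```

Initial: counts = {}, items = ['a', 'c', 'b', 'a', 'b', 'a']
See 'a': counts = {'a': 1}
See 'c': counts = {'a': 1, 'c': 1}
See 'b': counts = {'a': 1, 'c': 1, 'b': 1}
See 'a': counts = {'a': 2, 'c': 1, 'b': 1}
See 'b': counts = {'a': 2, 'c': 1, 'b': 2}
See 'a': counts = {'a': 3, 'c': 1, 'b': 2}

{'a': 3, 'c': 1, 'b': 2}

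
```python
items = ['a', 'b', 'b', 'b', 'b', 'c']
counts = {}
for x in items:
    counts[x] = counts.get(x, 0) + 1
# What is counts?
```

Initial: counts = {}, items = ['a', 'b', 'b', 'b', 'b', 'c']
See 'a': counts = {'a': 1}
See 'b': counts = {'a': 1, 'b': 1}
See 'b': counts = {'a': 1, 'b': 2}
See 'b': counts = {'a': 1, 'b': 3}
See 'b': counts = {'a': 1, 'b': 4}
See 'c': counts = {'a': 1, 'b': 4, 'c': 1}

{'a': 1, 'b': 4, 'c': 1}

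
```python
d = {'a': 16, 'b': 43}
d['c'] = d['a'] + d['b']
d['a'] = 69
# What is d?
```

After line 1: d = {'a': 16, 'b': 43}
After line 2 (d['c'] = 16 + 43): d = {'a': 16, 'b': 43, 'c': 59}
After line 3: d = {'a': 69, 'b': 43, 'c': 59}

{'a': 69, 'b': 43, 'c': 59}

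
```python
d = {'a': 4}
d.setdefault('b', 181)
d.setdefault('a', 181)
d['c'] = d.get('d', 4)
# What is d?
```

After line 1: d = {'a': 4}
After line 2 (setdefault adds 'b'=181): d = {'a': 4, 'b': 181}
After line 3 (setdefault 'a' no-op, already exists): d = {'a': 4, 'b': 181}
After line 4 (get('d', 4) returns default since 'd' not in d): d = {'a': 4, 'b': 181, 'c': 4}

{'a': 4, 'b': 181, 'c': 4}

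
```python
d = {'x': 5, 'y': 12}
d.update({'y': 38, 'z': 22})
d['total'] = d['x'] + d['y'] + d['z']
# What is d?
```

After line 1: d = {'x': 5, 'y': 12}
After line 2 (y overwritten, z added): d = {'x': 5, 'y': 38, 'z': 22}
After line 3 (total = 5 + 38 + 22 = 65): d = {'x': 5, 'y': 38, 'z': 22, 'total': 65}

{'x': 5, 'y': 38, 'z': 22, 'total': 65}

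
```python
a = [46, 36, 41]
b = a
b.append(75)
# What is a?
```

After line 1: a = [46, 36, 41]
After line 2 (b = a is an alias, same object): a = [46, 36, 41], b = [46, 36, 41]
After line 3 (b.append mutates the shared list): a = [46, 36, 41, 75], b = [46, 36, 41, 75]

[46, 36, 41, 75]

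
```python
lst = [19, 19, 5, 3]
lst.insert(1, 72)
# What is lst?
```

[19, 72, 19, 5, 3]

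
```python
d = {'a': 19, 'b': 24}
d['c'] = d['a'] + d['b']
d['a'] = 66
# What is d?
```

After line 1: d = {'a': 19, 'b': 24}
After line 2 (d['c'] = 19 + 24): d = {'a': 19, 'b': 24, 'c': 43}
After line 3: d = {'a': 66, 'b': 24, 'c': 43}

{'a': 66, 'b': 24, 'c': 43}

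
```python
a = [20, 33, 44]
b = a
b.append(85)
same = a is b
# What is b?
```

After line 1: a = [20, 33, 44]
After line 2 (b = a is an alias, same object): a = [20, 33, 44], b = [20, 33, 44]
After line 3 (b.append mutates the shared list): a = [20, 33, 44, 85], b = [20, 33, 44, 85]
After line 4 (same = a is b; same object -> True): same = True

[20, 33, 44, 85]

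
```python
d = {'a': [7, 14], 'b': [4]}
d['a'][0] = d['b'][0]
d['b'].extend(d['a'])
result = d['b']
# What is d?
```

After line 1: d = {'a': [7, 14], 'b': [4]}
After line 2 (a[0] = b[0] = 4): d = {'a': [4, 14], 'b': [4]}
After line 3 (b.extend(a) appends [4, 14]): d = {'a': [4, 14], 'b': [4, 4, 14]}
After line 4: result = d['b'] = [4, 4, 14]

{'a': [4, 14], 'b': [4, 4, 14]}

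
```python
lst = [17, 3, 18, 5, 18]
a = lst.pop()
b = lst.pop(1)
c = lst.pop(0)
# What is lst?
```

After line 1: lst = [17, 3, 18, 5, 18]
After line 2 (pop() -> a = 18): lst = [17, 3, 18, 5]
After line 3 (pop(1) -> b = 3): lst = [17, 18, 5]
After line 4 (pop(0) -> c = 17): lst = [18, 5]

[18, 5]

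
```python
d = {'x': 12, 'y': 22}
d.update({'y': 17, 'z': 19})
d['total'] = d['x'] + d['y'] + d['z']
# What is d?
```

After line 1: d = {'x': 12, 'y': 22}
After line 2 (y overwritten, z added): d = {'x': 12, 'y': 17, 'z': 19}
After line 3 (total = 12 + 17 + 19 = 48): d = {'x': 12, 'y': 17, 'z': 19, 'total': 48}

{'x': 12, 'y': 17, 'z': 19, 'total': 48}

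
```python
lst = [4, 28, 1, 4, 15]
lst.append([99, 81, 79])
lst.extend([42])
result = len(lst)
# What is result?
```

After line 1: lst = [4, 28, 1, 4, 15]
After line 2 (append adds [99, 81, 79] as single element): lst = [4, 28, 1, 4, 15, [99, 81, 79]]
After line 3 (extend unpacks [42], adds 42): lst = [4, 28, 1, 4, 15, [99, 81, 79], 42]
After line 4: result = len(lst) = 7

7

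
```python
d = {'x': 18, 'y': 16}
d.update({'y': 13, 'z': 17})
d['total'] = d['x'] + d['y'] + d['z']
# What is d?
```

After line 1: d = {'x': 18, 'y': 16}
After line 2 (y overwritten, z added): d = {'x': 18, 'y': 13, 'z': 17}
After line 3 (total = 18 + 13 + 17 = 48): d = {'x': 18, 'y': 13, 'z': 17, 'total': 48}

{'x': 18, 'y': 13, 'z': 17, 'total': 48}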